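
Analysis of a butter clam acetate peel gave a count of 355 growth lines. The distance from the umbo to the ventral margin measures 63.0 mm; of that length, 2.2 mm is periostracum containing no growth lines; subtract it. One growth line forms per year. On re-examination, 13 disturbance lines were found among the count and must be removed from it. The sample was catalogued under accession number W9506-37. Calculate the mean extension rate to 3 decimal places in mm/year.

Correcting the raw count gives 355 − 13 = 342 true growth lines.
Removing the 2.2 mm offcut leaves 63.0 − 2.2 = 60.8 mm.
Mean rate = 60.8 mm / 342 years ≈ 0.178 mm/year.

0.178 mm/year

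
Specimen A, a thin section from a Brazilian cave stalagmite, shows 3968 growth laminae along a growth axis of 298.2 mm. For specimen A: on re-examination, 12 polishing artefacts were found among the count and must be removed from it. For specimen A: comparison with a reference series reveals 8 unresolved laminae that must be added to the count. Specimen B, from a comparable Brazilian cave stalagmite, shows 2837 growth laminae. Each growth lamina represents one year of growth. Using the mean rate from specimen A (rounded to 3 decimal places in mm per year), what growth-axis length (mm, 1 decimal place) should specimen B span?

Specimen A: correcting the raw count gives 3968 − 12 + 8 = 3964 true growth laminae.
A: Extension rate ≈ 298.2 / 3964 = 0.075 mm per year.
B's length ≈ 0.075 × 2837 = 212.8 mm.

212.8 mm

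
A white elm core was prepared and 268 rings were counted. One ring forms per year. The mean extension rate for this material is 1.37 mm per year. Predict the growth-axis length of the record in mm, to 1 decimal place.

268 years of growth are recorded.
Predicted length = 1.37 mm/year × 268 years = 367.2 mm.

367.2 mm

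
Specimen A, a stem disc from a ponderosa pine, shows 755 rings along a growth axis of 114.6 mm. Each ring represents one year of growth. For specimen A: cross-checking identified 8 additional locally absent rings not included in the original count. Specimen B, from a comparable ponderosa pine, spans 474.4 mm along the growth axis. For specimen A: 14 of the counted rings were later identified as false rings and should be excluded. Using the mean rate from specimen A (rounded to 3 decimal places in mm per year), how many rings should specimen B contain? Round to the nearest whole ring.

3101 rings

Specimen A: true ring count = 755 − 14 + 8 = 749.
A: Mean rate = 114.6 mm / 749 years ≈ 0.153 mm per year.
Specimen B: 474.4 mm / 0.153 mm per year = 3100.65 years ≈ 3101 rings.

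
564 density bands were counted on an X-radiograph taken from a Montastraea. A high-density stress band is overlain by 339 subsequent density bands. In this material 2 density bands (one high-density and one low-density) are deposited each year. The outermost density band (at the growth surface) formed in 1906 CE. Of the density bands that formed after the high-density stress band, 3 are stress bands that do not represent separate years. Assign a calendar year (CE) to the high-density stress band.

339 density bands formed after the high-density stress band.
339 − 3 false = 336 true density bands after the high-density stress band.
336 density bands at 2 per year is 336 / 2 = 168 years.
Counting back 168 years from 1906 CE places the high-density stress band in 1906 − 168 = 1738 CE.

1738 CE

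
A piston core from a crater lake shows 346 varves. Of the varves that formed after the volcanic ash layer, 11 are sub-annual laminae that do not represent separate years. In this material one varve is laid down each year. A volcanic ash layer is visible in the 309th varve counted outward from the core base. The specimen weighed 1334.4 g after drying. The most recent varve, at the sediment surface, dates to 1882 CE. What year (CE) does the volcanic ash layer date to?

1856 CE

346 − 309 = 37 varves lie beyond the volcanic ash layer toward the sediment surface.
Excluding 11 false varves: 37 − 11 = 26.
The varve at the sediment surface is 1882 CE, so the volcanic ash layer dates to 1882 − 26 = 1856 CE.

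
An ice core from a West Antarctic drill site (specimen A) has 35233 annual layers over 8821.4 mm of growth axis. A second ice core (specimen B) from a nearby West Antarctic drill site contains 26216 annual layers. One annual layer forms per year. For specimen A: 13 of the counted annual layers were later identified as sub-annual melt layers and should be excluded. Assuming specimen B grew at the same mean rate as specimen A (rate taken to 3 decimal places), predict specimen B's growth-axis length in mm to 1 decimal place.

Specimen A: true annual layer count = 35233 − 13 = 35220.
A: Extension rate ≈ 8821.4 / 35220 = 0.250 mm/yr.
B's length ≈ 0.250 × 26216 = 6554.0 mm.

6554.0 mm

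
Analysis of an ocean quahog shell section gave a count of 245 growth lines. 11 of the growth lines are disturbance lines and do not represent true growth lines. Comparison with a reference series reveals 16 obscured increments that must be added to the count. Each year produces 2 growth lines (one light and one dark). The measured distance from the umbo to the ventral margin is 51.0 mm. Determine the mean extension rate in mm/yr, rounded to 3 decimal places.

True growth line count = 245 − 11 + 16 = 250.
Dividing by 2 growth lines per year: 250 / 2 = 125 years.
Mean rate = 51.0 mm / 125 years ≈ 0.408 mm/yr.

0.408 mm/yr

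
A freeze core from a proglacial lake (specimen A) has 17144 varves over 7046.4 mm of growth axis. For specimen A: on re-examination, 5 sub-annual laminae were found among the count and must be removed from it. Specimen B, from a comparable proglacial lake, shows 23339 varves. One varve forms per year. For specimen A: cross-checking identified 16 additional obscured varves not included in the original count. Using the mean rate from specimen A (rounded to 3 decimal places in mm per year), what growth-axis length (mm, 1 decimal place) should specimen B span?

9592.3 mm

Specimen A: after corrections the count is 17144 − 5 + 16 = 17155 varves.
A: Mean rate = 7046.4 mm / 17155 years ≈ 0.411 mm/year.
For B, 0.411 mm/year × 23339 years = 9592.3 mm.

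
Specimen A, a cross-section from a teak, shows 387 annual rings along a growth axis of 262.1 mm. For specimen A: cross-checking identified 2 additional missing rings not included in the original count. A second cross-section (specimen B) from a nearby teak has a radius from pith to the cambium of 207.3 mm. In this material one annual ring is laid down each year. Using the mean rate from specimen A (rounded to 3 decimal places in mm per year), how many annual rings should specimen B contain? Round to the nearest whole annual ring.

Specimen A: correcting the raw count gives 387 + 2 = 389 true annual rings.
A: Mean rate = 262.1 mm / 389 years ≈ 0.674 mm/year.
Specimen B: 207.3 mm / 0.674 mm per year = 307.57 years ≈ 308 annual rings.

308 annual rings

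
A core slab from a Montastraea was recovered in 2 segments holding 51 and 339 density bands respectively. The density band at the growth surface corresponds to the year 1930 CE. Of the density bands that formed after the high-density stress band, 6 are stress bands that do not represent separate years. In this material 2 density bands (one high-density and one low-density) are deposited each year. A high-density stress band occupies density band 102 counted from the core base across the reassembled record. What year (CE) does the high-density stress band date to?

1789 CE

Total density bands = 51 + 339 = 390.
Between density band 102 and the growth surface there are 390 − 102 = 288 density bands.
Removing the 6 false density bands leaves 288 − 6 = 282 true density bands beyond the high-density stress band.
With 2 density bands per year, 282 / 2 = 141 years.
The density band at the growth surface is 1930 CE, so the high-density stress band dates to 1930 − 141 = 1789 CE.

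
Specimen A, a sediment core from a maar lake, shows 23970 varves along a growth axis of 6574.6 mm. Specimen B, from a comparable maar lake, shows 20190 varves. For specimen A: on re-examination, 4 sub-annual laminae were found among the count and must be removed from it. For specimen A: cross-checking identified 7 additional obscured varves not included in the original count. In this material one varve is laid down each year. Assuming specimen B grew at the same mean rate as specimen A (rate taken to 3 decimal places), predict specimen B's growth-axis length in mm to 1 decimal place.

5532.1 mm

Specimen A: true varve count = 23970 − 4 + 7 = 23973.
A: Extension rate ≈ 6574.6 / 23973 = 0.274 mm/year.
B's length ≈ 0.274 × 20190 = 5532.1 mm.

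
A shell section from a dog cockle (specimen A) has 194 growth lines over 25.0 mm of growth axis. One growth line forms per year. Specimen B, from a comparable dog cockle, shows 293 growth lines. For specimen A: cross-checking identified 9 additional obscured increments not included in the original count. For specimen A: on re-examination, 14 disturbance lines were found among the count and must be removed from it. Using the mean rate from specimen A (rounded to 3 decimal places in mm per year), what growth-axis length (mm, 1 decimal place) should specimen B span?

38.7 mm

Specimen A: true growth line count = 194 − 14 + 9 = 189.
A: Extension rate ≈ 25.0 / 189 = 0.132 mm/yr.
For B, 0.132 mm/year × 293 years = 38.7 mm.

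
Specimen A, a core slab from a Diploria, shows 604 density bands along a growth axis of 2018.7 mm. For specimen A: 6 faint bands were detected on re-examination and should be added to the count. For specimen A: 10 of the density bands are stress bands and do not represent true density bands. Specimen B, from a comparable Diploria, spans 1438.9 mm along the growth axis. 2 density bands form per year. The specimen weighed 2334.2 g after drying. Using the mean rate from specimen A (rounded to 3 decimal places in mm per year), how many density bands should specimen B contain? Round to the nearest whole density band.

428 density bands

Specimen A: true density band count = 604 − 10 + 6 = 600.
Specimen A: dividing by 2 density bands per year: 600 / 2 = 300 years.
A: Mean rate = 2018.7 mm / 300 years ≈ 6.729 mm/year.
Specimen B: 1438.9 mm / 6.729 mm per year = 213.84 years; at 2 density bands per year that is 213.84 × 2 ≈ 428 density bands.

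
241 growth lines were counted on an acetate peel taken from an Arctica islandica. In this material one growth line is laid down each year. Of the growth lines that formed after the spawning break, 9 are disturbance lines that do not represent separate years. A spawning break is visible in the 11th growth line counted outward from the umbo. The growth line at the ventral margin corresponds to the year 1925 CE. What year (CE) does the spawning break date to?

241 − 11 = 230 growth lines lie beyond the spawning break toward the ventral margin.
Excluding 9 false growth lines: 230 − 9 = 221.
1925 − 221 = 1704 CE.

1704 CE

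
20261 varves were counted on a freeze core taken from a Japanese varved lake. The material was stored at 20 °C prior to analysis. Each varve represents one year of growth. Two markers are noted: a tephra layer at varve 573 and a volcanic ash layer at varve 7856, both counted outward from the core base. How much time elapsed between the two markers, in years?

7283 years

7856 − 573 = 7283 varves lie between the two events.
That is 7283 years at one varve per year.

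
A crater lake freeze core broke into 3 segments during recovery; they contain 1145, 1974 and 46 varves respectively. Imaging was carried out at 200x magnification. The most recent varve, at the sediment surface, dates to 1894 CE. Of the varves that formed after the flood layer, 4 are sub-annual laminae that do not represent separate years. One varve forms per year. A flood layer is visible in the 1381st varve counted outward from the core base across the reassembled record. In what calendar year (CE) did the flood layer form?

Total varves = 1145 + 1974 + 46 = 3165.
The flood layer sits at varve 1381 from the core base, so 3165 − 1381 = 1784 varves formed after it.
Excluding 4 false varves: 1784 − 4 = 1780.
1894 − 1780 = 114 CE.

114 CE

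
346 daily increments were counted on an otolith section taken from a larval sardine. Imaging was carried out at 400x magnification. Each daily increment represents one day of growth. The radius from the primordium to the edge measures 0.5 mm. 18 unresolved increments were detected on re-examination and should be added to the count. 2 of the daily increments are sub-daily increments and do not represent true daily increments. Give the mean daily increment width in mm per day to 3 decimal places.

True daily increment count = 346 − 2 + 18 = 362.
0.5 mm over 362 days gives 0.5 / 362 ≈ 0.001 mm per day.

0.001 mm per day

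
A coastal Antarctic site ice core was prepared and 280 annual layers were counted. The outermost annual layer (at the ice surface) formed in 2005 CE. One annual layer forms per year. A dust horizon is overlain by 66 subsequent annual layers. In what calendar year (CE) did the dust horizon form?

There are 66 annual layers younger than the dust horizon.
The annual layer at the ice surface is 2005 CE, so the dust horizon dates to 2005 − 66 = 1939 CE.

1939 CE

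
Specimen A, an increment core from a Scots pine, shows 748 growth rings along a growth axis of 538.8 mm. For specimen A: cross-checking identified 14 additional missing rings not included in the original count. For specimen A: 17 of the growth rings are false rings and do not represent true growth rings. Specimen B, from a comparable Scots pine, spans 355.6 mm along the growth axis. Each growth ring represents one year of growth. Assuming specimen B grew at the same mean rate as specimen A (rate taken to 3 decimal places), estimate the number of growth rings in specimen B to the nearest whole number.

Specimen A: true growth ring count = 748 − 17 + 14 = 745.
A: 538.8 mm over 745 years gives 538.8 / 745 ≈ 0.723 mm/yr.
Specimen B: 355.6 mm / 0.723 mm per year = 491.84 years ≈ 492 growth rings.

492 growth rings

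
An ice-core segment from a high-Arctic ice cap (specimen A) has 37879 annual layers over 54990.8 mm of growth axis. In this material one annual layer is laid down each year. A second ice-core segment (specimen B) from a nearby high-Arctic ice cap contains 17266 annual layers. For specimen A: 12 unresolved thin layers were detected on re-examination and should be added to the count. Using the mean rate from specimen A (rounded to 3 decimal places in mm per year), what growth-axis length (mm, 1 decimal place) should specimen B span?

25053.0 mm

Specimen A: true annual layer count = 37879 + 12 = 37891.
A: Mean rate = 54990.8 mm / 37891 years ≈ 1.451 mm/yr.
For B, 1.451 mm/year × 17266 years = 25053.0 mm.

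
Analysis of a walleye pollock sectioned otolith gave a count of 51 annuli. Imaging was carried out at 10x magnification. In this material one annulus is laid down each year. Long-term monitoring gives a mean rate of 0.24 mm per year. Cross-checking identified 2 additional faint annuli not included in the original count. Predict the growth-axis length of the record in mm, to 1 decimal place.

Adjusted count: 51 + 2 = 53 annuli.
Predicted length = 0.24 mm/year × 53 years = 12.7 mm.

12.7 mm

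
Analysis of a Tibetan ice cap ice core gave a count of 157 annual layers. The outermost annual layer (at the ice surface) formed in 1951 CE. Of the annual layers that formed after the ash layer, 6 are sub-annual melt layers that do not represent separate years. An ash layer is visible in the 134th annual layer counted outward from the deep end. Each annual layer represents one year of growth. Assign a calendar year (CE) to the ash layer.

157 − 134 = 23 annual layers lie beyond the ash layer toward the ice surface.
23 − 6 false = 17 true annual layers after the ash layer.
1951 − 17 = 1934 CE.

1934 CE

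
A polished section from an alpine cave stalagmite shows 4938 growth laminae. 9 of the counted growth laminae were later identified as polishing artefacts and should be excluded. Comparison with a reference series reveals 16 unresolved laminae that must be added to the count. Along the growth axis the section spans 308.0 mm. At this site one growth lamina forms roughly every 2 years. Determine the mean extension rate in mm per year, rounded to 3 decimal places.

True growth lamina count = 4938 − 9 + 16 = 4945.
At 2 years per growth lamina, 4945 × 2 = 9890 years.
308.0 mm over 9890 years gives 308.0 / 9890 ≈ 0.031 mm per year.

0.031 mm per year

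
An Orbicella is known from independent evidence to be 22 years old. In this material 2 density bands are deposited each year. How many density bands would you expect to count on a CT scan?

44 density bands

22 years at 2 density bands per year gives 22 × 2 = 44 density bands.
So 44 density bands should be present.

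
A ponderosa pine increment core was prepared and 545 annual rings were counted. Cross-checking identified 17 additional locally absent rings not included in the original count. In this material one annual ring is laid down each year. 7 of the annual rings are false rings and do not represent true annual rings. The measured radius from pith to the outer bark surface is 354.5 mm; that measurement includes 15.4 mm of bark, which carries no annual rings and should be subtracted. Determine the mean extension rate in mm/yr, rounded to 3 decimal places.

0.611 mm/yr

True annual ring count = 545 − 7 + 17 = 555.
The growth record spans 354.5 − 15.4 = 339.1 mm.
Mean rate = 339.1 mm / 555 years ≈ 0.611 mm/yr.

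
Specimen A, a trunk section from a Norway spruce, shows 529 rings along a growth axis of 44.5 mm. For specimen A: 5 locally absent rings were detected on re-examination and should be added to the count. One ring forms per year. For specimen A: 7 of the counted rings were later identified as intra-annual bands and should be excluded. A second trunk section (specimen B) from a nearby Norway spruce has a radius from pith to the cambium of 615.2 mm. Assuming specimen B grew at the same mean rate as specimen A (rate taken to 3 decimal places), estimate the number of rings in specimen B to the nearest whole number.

7324 rings

Specimen A: correcting the raw count gives 529 − 7 + 5 = 527 true rings.
A: Mean rate = 44.5 mm / 527 years ≈ 0.084 mm/yr.
Specimen B: 615.2 mm / 0.084 mm per year = 7323.81 years ≈ 7324 rings.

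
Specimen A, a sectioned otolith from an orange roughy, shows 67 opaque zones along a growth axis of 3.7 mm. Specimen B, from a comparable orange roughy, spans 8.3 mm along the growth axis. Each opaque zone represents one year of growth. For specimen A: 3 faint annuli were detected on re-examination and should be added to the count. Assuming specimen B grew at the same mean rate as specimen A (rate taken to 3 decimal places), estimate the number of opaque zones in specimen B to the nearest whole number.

Specimen A: correcting the raw count gives 67 + 3 = 70 true opaque zones.
A: Mean rate = 3.7 mm / 70 years ≈ 0.053 mm/year.
Specimen B: 8.3 mm / 0.053 mm per year = 156.60 years ≈ 157 opaque zones.

157 opaque zones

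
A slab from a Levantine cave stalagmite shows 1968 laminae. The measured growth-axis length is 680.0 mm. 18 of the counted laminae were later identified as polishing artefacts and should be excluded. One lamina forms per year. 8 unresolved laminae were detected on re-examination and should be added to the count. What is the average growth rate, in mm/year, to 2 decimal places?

True lamina count = 1968 − 18 + 8 = 1958.
680.0 mm over 1958 years gives 680.0 / 1958 ≈ 0.35 mm/year.

0.35 mm/year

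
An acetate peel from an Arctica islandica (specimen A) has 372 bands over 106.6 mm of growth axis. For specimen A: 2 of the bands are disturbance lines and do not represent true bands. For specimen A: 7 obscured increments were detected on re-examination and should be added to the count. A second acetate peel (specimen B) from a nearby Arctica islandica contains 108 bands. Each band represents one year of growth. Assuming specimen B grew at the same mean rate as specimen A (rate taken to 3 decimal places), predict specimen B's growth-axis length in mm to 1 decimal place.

30.6 mm

Specimen A: adjusted count: 372 − 2 + 7 = 377 bands.
A: Mean rate = 106.6 mm / 377 years ≈ 0.283 mm per year.
B's length ≈ 0.283 × 108 = 30.6 mm.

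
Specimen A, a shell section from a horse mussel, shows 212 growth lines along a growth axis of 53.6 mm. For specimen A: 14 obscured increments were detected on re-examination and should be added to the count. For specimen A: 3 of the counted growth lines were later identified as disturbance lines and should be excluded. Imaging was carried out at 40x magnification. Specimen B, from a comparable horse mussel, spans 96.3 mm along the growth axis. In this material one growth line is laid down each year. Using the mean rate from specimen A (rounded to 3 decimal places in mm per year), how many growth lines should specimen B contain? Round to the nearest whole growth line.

401 growth lines

Specimen A: after corrections the count is 212 − 3 + 14 = 223 growth lines.
A: Extension rate ≈ 53.6 / 223 = 0.240 mm per year.
Specimen B: 96.3 mm / 0.240 mm per year = 401.25 years ≈ 401 growth lines.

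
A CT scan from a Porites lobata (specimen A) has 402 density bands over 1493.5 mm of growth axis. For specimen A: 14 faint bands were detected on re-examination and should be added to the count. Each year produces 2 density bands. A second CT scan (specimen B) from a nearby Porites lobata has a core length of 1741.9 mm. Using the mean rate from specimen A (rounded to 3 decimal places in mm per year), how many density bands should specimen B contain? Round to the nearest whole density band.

485 density bands

Specimen A: correcting the raw count gives 402 + 14 = 416 true density bands.
Specimen A: with 2 density bands per year, 416 / 2 = 208 years.
A: Extension rate ≈ 1493.5 / 208 = 7.180 mm/yr.
For B, 1741.9 / 7.180 = 242.60 years; at 2 density bands per year that is 242.60 × 2 ≈ 485 density bands.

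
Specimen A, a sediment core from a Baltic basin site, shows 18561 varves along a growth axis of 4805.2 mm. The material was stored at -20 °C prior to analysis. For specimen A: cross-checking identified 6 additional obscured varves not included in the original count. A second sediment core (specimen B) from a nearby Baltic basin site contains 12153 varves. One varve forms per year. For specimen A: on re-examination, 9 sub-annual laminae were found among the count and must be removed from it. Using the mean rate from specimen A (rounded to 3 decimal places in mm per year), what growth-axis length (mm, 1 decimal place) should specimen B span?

Specimen A: true varve count = 18561 − 9 + 6 = 18558.
A: Mean rate = 4805.2 mm / 18558 years ≈ 0.259 mm/yr.
For B, 0.259 mm/year × 12153 years = 3147.6 mm.

3147.6 mm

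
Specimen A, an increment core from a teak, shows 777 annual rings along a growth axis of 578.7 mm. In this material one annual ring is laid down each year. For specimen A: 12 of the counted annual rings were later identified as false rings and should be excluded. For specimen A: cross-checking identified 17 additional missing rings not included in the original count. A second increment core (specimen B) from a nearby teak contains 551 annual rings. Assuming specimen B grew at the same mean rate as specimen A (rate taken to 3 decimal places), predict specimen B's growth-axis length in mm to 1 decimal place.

407.7 mm

Specimen A: after corrections the count is 777 − 12 + 17 = 782 annual rings.
A: 578.7 mm over 782 years gives 578.7 / 782 ≈ 0.740 mm per year.
For B, 0.740 mm/year × 551 years = 407.7 mm.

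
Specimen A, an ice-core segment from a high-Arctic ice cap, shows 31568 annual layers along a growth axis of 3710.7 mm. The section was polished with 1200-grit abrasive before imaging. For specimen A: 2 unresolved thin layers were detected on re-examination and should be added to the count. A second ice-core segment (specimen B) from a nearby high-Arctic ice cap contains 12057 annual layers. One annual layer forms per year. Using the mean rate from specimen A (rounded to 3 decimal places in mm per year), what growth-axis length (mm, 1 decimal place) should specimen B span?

Specimen A: adjusted count: 31568 + 2 = 31570 annual layers.
A: 3710.7 mm over 31570 years gives 3710.7 / 31570 ≈ 0.118 mm per year.
B's length ≈ 0.118 × 12057 = 1422.7 mm.

1422.7 mm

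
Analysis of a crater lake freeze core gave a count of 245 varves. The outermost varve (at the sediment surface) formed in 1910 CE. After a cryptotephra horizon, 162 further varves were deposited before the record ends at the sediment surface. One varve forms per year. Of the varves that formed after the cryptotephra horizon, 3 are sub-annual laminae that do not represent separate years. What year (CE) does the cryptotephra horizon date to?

1751 CE

162 varves formed after the cryptotephra horizon.
Removing the 3 false varves leaves 162 − 3 = 159 true varves beyond the cryptotephra horizon.
1910 − 159 = 1751 CE.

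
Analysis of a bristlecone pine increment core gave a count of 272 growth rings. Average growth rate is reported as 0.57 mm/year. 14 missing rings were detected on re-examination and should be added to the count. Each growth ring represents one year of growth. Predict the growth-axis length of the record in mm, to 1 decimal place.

163.0 mm

Correcting the raw count gives 272 + 14 = 286 true growth rings.
Predicted length = 0.57 mm/year × 286 years = 163.0 mm.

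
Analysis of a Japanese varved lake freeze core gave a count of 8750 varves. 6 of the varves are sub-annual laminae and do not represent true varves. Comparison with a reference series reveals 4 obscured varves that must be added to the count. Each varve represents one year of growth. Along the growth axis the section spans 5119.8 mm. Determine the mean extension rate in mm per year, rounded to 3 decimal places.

Adjusted count: 8750 − 6 + 4 = 8748 varves.
5119.8 mm over 8748 years gives 5119.8 / 8748 ≈ 0.585 mm per year.

0.585 mm per year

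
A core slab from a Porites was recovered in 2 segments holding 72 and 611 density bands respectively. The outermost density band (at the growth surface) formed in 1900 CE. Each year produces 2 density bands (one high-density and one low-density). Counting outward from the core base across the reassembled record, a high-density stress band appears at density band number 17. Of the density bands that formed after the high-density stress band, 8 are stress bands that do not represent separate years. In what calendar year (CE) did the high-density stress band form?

Total density bands = 72 + 611 = 683.
683 − 17 = 666 density bands lie beyond the high-density stress band toward the growth surface.
Removing the 8 false density bands leaves 666 − 8 = 658 true density bands beyond the high-density stress band.
Dividing by 2 density bands per year: 658 / 2 = 329 years.
The density band at the growth surface is 1900 CE, so the high-density stress band dates to 1900 − 329 = 1571 CE.

1571 CE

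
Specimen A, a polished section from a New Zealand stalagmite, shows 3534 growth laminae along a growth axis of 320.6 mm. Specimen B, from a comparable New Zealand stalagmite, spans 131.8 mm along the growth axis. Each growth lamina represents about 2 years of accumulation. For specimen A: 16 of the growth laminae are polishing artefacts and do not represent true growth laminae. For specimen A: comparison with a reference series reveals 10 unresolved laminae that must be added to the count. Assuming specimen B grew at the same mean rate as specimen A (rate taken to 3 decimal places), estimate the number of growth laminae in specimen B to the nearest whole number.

1464 growth laminae

Specimen A: after corrections the count is 3534 − 16 + 10 = 3528 growth laminae.
Specimen A: multiplying by 2 years per growth lamina: 3528 × 2 = 7056 years.
A: Mean rate = 320.6 mm / 7056 years ≈ 0.045 mm/year.
For B, 131.8 / 0.045 = 2928.89 years; at 2 years per growth lamina that is 2928.89 / 2 ≈ 1464 growth laminae.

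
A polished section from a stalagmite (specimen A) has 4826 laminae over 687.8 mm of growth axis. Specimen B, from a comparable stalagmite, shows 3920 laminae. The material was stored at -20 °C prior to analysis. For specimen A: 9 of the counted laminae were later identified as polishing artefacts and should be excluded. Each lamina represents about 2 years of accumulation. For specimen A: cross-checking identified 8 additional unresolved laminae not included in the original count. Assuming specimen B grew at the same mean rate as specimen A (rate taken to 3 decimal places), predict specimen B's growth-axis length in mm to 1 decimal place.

Specimen A: after corrections the count is 4826 − 9 + 8 = 4825 laminae.
Specimen A: multiplying by 2 years per lamina: 4825 × 2 = 9650 years.
A: 687.8 mm over 9650 years gives 687.8 / 9650 ≈ 0.071 mm/year.
Specimen B: at 2 years per lamina, 3920 × 2 = 7840 years. Length of B = 0.071 × 7840 = 556.6 mm.

556.6 mm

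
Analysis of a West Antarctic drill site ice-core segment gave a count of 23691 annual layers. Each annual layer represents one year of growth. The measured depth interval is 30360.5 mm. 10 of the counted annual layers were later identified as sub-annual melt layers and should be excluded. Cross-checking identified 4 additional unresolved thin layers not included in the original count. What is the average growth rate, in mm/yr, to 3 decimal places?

Correcting the raw count gives 23691 − 10 + 4 = 23685 true annual layers.
30360.5 mm over 23685 years gives 30360.5 / 23685 ≈ 1.282 mm/yr.

1.282 mm/yr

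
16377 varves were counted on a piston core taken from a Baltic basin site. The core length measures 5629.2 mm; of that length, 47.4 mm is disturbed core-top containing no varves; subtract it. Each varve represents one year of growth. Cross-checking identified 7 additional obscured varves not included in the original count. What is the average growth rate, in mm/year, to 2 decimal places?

0.34 mm/year

Adjusted count: 16377 + 7 = 16384 varves.
The growth record spans 5629.2 − 47.4 = 5581.8 mm.
Mean rate = 5581.8 mm / 16384 years ≈ 0.34 mm/year.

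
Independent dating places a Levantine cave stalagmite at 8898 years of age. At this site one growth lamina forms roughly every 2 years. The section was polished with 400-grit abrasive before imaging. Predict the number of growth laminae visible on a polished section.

Expected growth laminae: 8898 / 2 = 4449.
So 4449 growth laminae should be present.

4449 growth laminae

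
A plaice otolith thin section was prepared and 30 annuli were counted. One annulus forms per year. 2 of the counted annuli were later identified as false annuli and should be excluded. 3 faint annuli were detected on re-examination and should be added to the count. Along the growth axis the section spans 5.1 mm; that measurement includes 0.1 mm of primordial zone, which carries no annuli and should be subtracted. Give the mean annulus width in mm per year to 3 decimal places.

0.161 mm per year

After corrections the count is 30 − 2 + 3 = 31 annuli.
The growth record spans 5.1 − 0.1 = 5.0 mm.
5.0 mm over 31 years gives 5.0 / 31 ≈ 0.161 mm per year.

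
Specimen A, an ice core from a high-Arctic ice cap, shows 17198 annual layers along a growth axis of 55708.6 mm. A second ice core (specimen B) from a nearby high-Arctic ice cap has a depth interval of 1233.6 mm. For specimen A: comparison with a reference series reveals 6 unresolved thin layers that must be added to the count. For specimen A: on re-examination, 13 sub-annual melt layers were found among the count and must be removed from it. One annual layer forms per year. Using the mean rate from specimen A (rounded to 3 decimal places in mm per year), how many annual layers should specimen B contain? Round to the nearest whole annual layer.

Specimen A: true annual layer count = 17198 − 13 + 6 = 17191.
A: Mean rate = 55708.6 mm / 17191 years ≈ 3.241 mm per year.
Specimen B: 1233.6 mm / 3.241 mm per year = 380.62 years ≈ 381 annual layers.

381 annual layers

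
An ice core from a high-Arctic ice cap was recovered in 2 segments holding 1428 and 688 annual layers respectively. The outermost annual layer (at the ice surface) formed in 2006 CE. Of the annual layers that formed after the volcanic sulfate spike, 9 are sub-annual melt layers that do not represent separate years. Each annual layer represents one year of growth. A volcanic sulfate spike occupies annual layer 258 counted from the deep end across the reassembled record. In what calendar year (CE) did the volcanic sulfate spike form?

157 CE

Total annual layers = 1428 + 688 = 2116.
The volcanic sulfate spike sits at annual layer 258 from the deep end, so 2116 − 258 = 1858 annual layers formed after it.
Excluding 9 false annual layers: 1858 − 9 = 1849.
The annual layer at the ice surface is 2006 CE, so the volcanic sulfate spike dates to 2006 − 1849 = 157 CE.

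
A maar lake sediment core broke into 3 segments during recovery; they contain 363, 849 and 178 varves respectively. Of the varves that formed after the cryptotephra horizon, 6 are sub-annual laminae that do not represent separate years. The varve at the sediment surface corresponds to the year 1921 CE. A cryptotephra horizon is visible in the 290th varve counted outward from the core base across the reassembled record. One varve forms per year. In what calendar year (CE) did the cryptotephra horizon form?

Total varves = 363 + 849 + 178 = 1390.
Between varve 290 and the sediment surface there are 1390 − 290 = 1100 varves.
1100 − 6 false = 1094 true varves after the cryptotephra horizon.
Counting back 1094 years from 1921 CE places the cryptotephra horizon in 1921 − 1094 = 827 CE.

827 CE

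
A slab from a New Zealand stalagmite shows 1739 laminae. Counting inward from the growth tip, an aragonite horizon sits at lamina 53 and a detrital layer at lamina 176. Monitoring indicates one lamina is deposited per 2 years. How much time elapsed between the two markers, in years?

176 − 53 = 123 laminae lie between the two events.
At 2 years per lamina, 123 × 2 = 246 years.

246 yr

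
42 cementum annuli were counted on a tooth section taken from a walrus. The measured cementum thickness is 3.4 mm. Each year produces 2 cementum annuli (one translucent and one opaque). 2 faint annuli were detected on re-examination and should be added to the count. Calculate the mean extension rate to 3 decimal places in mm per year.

True cementum annulus count = 42 + 2 = 44.
With 2 cementum annuli per year, 44 / 2 = 22 years.
Mean rate = 3.4 mm / 22 years ≈ 0.155 mm per year.

0.155 mm per year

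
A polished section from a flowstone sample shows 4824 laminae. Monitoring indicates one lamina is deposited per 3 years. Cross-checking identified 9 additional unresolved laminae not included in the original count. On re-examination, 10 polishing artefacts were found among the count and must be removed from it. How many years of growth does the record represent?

True lamina count = 4824 − 10 + 9 = 4823.
At 3 years per lamina, 4823 × 3 = 14469 years.

14469 years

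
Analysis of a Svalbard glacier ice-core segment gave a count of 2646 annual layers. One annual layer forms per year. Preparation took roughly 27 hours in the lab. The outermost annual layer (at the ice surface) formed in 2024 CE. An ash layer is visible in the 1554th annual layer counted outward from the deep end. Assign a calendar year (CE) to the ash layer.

Between annual layer 1554 and the ice surface there are 2646 − 1554 = 1092 annual layers.
2024 − 1092 = 932 CE.

932 CE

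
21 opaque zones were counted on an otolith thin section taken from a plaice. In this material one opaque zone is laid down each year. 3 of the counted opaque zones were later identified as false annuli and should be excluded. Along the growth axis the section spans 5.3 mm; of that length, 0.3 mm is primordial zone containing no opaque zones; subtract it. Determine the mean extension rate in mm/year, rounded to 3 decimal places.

0.278 mm/year

True opaque zone count = 21 − 3 = 18.
Removing the 0.3 mm offcut leaves 5.3 − 0.3 = 5.0 mm.
Extension rate ≈ 5.0 / 18 = 0.278 mm/year.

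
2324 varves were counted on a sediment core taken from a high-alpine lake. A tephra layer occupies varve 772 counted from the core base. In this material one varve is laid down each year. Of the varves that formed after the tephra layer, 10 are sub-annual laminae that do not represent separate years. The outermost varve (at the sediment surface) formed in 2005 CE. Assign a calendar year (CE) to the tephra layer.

463 CE

Between varve 772 and the sediment surface there are 2324 − 772 = 1552 varves.
Excluding 10 false varves: 1552 − 10 = 1542.
2005 − 1542 = 463 CE.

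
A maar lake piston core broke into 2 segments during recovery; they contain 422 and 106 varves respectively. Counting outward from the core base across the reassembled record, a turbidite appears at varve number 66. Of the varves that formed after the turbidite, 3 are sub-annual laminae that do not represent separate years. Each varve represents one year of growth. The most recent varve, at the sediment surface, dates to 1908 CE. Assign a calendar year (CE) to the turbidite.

Total varves = 422 + 106 = 528.
The turbidite sits at varve 66 from the core base, so 528 − 66 = 462 varves formed after it.
Excluding 3 false varves: 462 − 3 = 459.
Counting back 459 years from 1908 CE places the turbidite in 1908 − 459 = 1449 CE.

1449 CE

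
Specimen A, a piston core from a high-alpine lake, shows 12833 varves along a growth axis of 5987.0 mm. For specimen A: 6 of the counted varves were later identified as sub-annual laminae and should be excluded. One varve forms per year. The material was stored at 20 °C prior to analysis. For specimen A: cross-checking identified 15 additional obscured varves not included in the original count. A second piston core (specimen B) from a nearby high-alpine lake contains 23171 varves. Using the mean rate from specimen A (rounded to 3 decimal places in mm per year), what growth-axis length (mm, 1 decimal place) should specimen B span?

10797.7 mm

Specimen A: after corrections the count is 12833 − 6 + 15 = 12842 varves.
A: Mean rate = 5987.0 mm / 12842 years ≈ 0.466 mm/yr.
B's length ≈ 0.466 × 23171 = 10797.7 mm.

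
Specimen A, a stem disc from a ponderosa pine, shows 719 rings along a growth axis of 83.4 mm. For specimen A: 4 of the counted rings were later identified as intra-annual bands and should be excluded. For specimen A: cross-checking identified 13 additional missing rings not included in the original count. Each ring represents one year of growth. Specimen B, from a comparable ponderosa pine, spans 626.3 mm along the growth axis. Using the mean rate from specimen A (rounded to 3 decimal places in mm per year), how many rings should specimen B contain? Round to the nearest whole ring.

Specimen A: adjusted count: 719 − 4 + 13 = 728 rings.
A: Extension rate ≈ 83.4 / 728 = 0.115 mm/year.
B spans 626.3 / 0.115 = 5446.09 years ≈ 5446 rings.

5446 rings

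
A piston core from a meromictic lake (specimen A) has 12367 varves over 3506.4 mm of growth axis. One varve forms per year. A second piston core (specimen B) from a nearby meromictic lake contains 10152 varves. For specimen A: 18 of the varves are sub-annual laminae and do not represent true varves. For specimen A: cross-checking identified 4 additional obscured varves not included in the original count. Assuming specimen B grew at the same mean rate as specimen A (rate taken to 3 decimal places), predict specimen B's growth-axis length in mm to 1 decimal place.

Specimen A: adjusted count: 12367 − 18 + 4 = 12353 varves.
A: Extension rate ≈ 3506.4 / 12353 = 0.284 mm per year.
For B, 0.284 mm/year × 10152 years = 2883.2 mm.

2883.2 mm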